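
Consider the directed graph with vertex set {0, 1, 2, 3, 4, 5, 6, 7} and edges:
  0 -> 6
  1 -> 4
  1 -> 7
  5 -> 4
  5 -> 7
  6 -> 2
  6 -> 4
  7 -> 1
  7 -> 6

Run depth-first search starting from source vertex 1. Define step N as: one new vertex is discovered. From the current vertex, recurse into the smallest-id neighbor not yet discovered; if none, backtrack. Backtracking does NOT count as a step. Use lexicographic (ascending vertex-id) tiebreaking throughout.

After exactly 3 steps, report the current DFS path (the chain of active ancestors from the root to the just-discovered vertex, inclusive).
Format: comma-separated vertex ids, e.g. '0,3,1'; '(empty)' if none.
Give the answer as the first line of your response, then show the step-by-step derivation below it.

1,7

step 1: discover 1; path=1; order=1
step 2: discover 4; path=1>4; order=1,4
step 3: discover 7; path=1>7; order=1,4,7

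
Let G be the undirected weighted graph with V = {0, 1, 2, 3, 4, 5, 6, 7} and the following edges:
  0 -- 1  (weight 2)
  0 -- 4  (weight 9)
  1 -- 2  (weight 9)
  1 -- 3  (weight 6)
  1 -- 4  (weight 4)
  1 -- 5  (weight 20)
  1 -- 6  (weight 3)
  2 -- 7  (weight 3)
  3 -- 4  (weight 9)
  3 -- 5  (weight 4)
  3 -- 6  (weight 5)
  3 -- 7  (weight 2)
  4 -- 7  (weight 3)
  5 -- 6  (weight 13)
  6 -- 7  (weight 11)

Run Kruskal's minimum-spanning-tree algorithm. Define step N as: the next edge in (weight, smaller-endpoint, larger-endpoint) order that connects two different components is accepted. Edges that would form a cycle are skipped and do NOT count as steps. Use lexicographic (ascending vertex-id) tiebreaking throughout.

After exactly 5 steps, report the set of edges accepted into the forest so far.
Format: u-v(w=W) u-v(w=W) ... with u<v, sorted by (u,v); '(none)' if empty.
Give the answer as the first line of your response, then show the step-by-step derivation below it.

0-1(w=2) 1-6(w=3) 2-7(w=3) 3-7(w=2) 4-7(w=3)

step 1: add edge 0-1 (w=2); MST = {0-1(w=2)}
step 2: add edge 3-7 (w=2); MST = {0-1(w=2) 3-7(w=2)}
step 3: add edge 1-6 (w=3); MST = {0-1(w=2) 1-6(w=3) 3-7(w=2)}
step 4: add edge 2-7 (w=3); MST = {0-1(w=2) 1-6(w=3) 2-7(w=3) 3-7(w=2)}
step 5: add edge 4-7 (w=3); MST = {0-1(w=2) 1-6(w=3) 2-7(w=3) 3-7(w=2) 4-7(w=3)}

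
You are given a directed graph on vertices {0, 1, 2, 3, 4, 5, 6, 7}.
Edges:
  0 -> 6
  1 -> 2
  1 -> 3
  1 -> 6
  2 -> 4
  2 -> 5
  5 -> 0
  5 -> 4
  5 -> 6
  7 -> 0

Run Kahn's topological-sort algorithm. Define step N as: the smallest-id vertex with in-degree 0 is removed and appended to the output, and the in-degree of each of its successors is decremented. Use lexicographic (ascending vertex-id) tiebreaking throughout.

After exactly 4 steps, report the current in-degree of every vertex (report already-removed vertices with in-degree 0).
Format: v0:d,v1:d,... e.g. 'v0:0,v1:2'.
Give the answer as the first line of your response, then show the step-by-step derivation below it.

v0:1,v1:0,v2:0,v3:0,v4:0,v5:0,v6:1,v7:0

step 1: output 1; order=[1]; indeg=(2,0,0,0,2,1,2,0)
step 2: output 2; order=[1,2]; indeg=(2,0,0,0,1,0,2,0)
step 3: output 3; order=[1,2,3]; indeg=(2,0,0,0,1,0,2,0)
step 4: output 5; order=[1,2,3,5]; indeg=(1,0,0,0,0,0,1,0)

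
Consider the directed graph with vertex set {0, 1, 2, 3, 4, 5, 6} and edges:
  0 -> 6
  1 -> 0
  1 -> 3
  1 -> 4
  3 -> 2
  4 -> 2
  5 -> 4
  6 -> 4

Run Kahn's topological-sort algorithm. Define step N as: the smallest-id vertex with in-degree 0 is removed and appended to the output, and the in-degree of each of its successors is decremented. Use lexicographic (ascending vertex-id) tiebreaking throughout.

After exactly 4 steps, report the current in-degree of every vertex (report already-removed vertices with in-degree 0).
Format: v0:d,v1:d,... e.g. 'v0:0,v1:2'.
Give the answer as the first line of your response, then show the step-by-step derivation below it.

v0:0,v1:0,v2:1,v3:0,v4:1,v5:0,v6:0

step 1: output 1; order=[1]; indeg=(0,0,2,0,2,0,1)
step 2: output 0; order=[1,0]; indeg=(0,0,2,0,2,0,0)
step 3: output 3; order=[1,0,3]; indeg=(0,0,1,0,2,0,0)
step 4: output 5; order=[1,0,3,5]; indeg=(0,0,1,0,1,0,0)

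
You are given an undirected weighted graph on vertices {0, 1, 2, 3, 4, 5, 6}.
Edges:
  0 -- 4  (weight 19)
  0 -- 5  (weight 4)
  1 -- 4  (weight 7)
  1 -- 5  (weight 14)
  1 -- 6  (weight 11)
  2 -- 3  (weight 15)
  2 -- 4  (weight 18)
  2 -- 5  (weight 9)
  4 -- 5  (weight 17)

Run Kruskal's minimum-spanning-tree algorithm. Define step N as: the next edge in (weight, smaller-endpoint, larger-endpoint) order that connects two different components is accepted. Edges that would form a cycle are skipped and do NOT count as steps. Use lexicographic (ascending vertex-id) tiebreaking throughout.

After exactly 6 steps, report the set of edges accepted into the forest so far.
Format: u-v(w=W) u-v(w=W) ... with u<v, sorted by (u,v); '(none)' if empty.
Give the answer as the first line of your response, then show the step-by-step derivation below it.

0-5(w=4) 1-4(w=7) 1-5(w=14) 1-6(w=11) 2-3(w=15) 2-5(w=9)

step 1: add edge 0-5 (w=4); MST = {0-5(w=4)}
step 2: add edge 1-4 (w=7); MST = {0-5(w=4) 1-4(w=7)}
step 3: add edge 2-5 (w=9); MST = {0-5(w=4) 1-4(w=7) 2-5(w=9)}
step 4: add edge 1-6 (w=11); MST = {0-5(w=4) 1-4(w=7) 1-6(w=11) 2-5(w=9)}
step 5: add edge 1-5 (w=14); MST = {0-5(w=4) 1-4(w=7) 1-5(w=14) 1-6(w=11) 2-5(w=9)}
step 6: add edge 2-3 (w=15); MST = {0-5(w=4) 1-4(w=7) 1-5(w=14) 1-6(w=11) 2-3(w=15) 2-5(w=9)}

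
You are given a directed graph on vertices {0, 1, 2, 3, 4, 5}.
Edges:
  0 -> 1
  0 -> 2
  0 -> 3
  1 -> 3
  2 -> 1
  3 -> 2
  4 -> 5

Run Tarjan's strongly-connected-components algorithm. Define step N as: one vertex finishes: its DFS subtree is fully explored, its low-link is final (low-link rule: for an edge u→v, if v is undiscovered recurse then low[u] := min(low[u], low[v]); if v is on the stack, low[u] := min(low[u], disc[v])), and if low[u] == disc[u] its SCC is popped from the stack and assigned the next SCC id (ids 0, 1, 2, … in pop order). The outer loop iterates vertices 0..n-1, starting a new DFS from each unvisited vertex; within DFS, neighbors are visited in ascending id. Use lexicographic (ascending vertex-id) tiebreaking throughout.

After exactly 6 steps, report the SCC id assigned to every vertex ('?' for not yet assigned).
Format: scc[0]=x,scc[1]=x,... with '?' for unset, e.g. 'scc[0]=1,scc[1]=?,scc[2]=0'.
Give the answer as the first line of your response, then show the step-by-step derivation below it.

scc[0]=1,scc[1]=0,scc[2]=0,scc[3]=0,scc[4]=3,scc[5]=2

step 1: low=(low[0]=0,low[1]=1,low[2]=1,low[3]=2,low[4]=?,low[5]=?); scc=(scc[0]=?,scc[1]=?,scc[2]=?,scc[3]=?,scc[4]=?,scc[5]=?)
step 2: low=(low[0]=0,low[1]=1,low[2]=1,low[3]=1,low[4]=?,low[5]=?); scc=(scc[0]=?,scc[1]=?,scc[2]=?,scc[3]=?,scc[4]=?,scc[5]=?)
step 3: low=(low[0]=0,low[1]=1,low[2]=1,low[3]=1,low[4]=?,low[5]=?); scc=(scc[0]=?,scc[1]=0,scc[2]=0,scc[3]=0,scc[4]=?,scc[5]=?)
step 4: low=(low[0]=0,low[1]=1,low[2]=1,low[3]=1,low[4]=?,low[5]=?); scc=(scc[0]=1,scc[1]=0,scc[2]=0,scc[3]=0,scc[4]=?,scc[5]=?)
step 5: low=(low[0]=0,low[1]=1,low[2]=1,low[3]=1,low[4]=4,low[5]=5); scc=(scc[0]=1,scc[1]=0,scc[2]=0,scc[3]=0,scc[4]=?,scc[5]=2)
step 6: low=(low[0]=0,low[1]=1,low[2]=1,low[3]=1,low[4]=4,low[5]=5); scc=(scc[0]=1,scc[1]=0,scc[2]=0,scc[3]=0,scc[4]=3,scc[5]=2)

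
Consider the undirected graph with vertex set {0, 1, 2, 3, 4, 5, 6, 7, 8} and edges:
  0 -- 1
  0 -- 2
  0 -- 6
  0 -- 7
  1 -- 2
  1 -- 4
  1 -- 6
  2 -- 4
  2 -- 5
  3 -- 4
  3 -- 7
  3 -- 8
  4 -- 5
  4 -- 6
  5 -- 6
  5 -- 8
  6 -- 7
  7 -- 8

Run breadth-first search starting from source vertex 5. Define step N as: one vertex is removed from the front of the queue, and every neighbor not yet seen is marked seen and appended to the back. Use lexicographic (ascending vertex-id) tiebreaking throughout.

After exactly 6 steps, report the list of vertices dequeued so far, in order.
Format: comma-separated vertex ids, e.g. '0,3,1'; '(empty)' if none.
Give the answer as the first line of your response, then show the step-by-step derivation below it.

5,2,4,6,8,0

step 1: dequeue 5; queue=[2,4,6,8]; order=5
step 2: dequeue 2; queue=[4,6,8,0,1]; order=5,2
step 3: dequeue 4; queue=[6,8,0,1,3]; order=5,2,4
step 4: dequeue 6; queue=[8,0,1,3,7]; order=5,2,4,6
step 5: dequeue 8; queue=[0,1,3,7]; order=5,2,4,6,8
step 6: dequeue 0; queue=[1,3,7]; order=5,2,4,6,8,0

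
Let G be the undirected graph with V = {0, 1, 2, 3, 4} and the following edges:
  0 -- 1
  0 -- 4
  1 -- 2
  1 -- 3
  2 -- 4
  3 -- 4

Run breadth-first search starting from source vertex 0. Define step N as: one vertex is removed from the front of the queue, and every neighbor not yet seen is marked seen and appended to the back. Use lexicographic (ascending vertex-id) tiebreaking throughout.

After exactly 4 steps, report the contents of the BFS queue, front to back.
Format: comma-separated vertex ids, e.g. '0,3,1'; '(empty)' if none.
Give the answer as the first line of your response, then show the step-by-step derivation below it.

3

step 1: dequeue 0; queue=[1,4]; order=0
step 2: dequeue 1; queue=[4,2,3]; order=0,1
step 3: dequeue 4; queue=[2,3]; order=0,1,4
step 4: dequeue 2; queue=[3]; order=0,1,4,2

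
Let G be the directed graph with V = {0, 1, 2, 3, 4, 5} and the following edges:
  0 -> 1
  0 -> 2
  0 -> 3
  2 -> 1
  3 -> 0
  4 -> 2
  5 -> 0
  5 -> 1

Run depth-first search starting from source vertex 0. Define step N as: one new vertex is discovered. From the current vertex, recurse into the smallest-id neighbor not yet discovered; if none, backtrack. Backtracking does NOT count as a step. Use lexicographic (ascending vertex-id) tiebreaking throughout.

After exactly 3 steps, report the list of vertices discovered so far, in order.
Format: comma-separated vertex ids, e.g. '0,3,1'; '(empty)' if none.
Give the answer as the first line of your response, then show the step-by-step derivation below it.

0,1,2

step 1: discover 0; path=0; order=0
step 2: discover 1; path=0>1; order=0,1
step 3: discover 2; path=0>2; order=0,1,2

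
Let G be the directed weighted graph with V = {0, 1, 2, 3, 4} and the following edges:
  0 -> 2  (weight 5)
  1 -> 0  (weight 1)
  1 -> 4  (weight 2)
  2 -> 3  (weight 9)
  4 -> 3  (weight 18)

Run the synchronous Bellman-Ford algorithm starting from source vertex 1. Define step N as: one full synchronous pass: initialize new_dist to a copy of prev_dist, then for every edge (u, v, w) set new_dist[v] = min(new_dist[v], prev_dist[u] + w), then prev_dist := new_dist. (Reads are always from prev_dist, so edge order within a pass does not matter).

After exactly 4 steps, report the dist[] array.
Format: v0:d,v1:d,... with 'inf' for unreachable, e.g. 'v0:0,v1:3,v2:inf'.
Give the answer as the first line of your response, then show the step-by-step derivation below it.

v0:1,v1:0,v2:6,v3:15,v4:2

step 1: dist = v0:1,v1:0,v2:inf,v3:inf,v4:2
step 2: dist = v0:1,v1:0,v2:6,v3:20,v4:2
step 3: dist = v0:1,v1:0,v2:6,v3:15,v4:2
step 4: dist = v0:1,v1:0,v2:6,v3:15,v4:2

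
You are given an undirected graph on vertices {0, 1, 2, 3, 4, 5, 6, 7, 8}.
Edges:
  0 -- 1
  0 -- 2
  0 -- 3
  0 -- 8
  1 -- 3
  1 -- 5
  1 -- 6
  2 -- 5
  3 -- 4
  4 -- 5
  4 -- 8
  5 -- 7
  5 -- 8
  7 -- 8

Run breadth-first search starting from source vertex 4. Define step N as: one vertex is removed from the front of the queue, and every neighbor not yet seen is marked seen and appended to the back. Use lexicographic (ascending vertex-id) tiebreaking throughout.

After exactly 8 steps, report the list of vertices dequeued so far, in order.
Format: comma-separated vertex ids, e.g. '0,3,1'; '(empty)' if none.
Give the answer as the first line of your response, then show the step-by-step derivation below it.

4,3,5,8,0,1,2,7

step 1: dequeue 4; queue=[3,5,8]; order=4
step 2: dequeue 3; queue=[5,8,0,1]; order=4,3
step 3: dequeue 5; queue=[8,0,1,2,7]; order=4,3,5
step 4: dequeue 8; queue=[0,1,2,7]; order=4,3,5,8
step 5: dequeue 0; queue=[1,2,7]; order=4,3,5,8,0
step 6: dequeue 1; queue=[2,7,6]; order=4,3,5,8,0,1
step 7: dequeue 2; queue=[7,6]; order=4,3,5,8,0,1,2
step 8: dequeue 7; queue=[6]; order=4,3,5,8,0,1,2,7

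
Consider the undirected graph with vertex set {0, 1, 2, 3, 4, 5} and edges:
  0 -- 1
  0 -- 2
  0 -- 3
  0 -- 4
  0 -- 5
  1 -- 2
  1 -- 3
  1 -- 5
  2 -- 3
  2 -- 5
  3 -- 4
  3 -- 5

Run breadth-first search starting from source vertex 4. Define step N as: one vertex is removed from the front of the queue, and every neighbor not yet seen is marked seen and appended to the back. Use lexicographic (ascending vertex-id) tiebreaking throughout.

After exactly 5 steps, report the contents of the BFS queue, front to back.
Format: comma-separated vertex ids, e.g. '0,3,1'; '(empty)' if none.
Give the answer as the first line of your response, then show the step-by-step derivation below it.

5

step 1: dequeue 4; queue=[0,3]; order=4
step 2: dequeue 0; queue=[3,1,2,5]; order=4,0
step 3: dequeue 3; queue=[1,2,5]; order=4,0,3
step 4: dequeue 1; queue=[2,5]; order=4,0,3,1
step 5: dequeue 2; queue=[5]; order=4,0,3,1,2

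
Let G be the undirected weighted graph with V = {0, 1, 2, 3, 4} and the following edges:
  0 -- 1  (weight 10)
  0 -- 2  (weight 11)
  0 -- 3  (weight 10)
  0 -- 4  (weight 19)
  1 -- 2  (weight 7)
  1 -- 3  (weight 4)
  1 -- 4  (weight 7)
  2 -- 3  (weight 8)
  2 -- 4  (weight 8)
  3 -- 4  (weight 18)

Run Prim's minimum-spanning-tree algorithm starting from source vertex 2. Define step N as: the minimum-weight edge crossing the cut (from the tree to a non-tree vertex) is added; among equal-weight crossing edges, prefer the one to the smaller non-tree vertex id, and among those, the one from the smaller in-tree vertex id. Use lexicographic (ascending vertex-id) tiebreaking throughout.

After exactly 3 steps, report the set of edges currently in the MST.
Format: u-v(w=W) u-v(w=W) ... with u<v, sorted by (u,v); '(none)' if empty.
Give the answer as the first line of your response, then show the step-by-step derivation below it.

1-2(w=7) 1-3(w=4) 1-4(w=7)

step 1: add edge 1-2 (w=7); MST = {1-2(w=7)}
step 2: add edge 1-3 (w=4); MST = {1-2(w=7) 1-3(w=4)}
step 3: add edge 1-4 (w=7); MST = {1-2(w=7) 1-3(w=4) 1-4(w=7)}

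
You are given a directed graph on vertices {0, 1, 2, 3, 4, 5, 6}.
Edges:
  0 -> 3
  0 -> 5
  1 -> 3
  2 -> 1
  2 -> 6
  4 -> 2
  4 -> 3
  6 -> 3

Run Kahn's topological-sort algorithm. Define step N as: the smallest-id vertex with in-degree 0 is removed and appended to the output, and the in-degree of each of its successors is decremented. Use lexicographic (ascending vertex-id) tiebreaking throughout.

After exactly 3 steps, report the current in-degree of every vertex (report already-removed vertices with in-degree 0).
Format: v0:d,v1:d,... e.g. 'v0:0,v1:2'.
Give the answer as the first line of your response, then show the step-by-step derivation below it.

v0:0,v1:0,v2:0,v3:2,v4:0,v5:0,v6:0

step 1: output 0; order=[0]; indeg=(0,1,1,3,0,0,1)
step 2: output 4; order=[0,4]; indeg=(0,1,0,2,0,0,1)
step 3: output 2; order=[0,4,2]; indeg=(0,0,0,2,0,0,0)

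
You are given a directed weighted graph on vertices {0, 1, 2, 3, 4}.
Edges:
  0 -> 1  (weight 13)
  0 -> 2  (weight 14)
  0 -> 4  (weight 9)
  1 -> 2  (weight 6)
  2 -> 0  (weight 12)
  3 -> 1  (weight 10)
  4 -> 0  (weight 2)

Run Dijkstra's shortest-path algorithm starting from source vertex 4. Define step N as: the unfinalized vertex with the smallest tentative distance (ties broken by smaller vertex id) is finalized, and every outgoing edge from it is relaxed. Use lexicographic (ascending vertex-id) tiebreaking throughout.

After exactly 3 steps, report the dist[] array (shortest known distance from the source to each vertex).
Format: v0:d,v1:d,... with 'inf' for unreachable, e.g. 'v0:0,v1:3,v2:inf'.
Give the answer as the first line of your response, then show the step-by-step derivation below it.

v0:2,v1:15,v2:16,v3:inf,v4:0

step 1: dist = v0:2,v1:inf,v2:inf,v3:inf,v4:0
step 2: dist = v0:2,v1:15,v2:16,v3:inf,v4:0
step 3: dist = v0:2,v1:15,v2:16,v3:inf,v4:0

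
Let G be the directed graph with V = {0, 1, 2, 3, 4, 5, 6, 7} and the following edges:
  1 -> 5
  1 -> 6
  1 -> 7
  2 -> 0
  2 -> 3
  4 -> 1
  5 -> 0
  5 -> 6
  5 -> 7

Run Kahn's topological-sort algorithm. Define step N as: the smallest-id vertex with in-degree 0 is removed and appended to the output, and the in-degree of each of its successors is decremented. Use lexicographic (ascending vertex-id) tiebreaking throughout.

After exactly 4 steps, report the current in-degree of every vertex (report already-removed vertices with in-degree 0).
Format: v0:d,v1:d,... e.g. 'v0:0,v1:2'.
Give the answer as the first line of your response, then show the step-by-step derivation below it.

v0:1,v1:0,v2:0,v3:0,v4:0,v5:0,v6:1,v7:1

step 1: output 2; order=[2]; indeg=(1,1,0,0,0,1,2,2)
step 2: output 3; order=[2,3]; indeg=(1,1,0,0,0,1,2,2)
step 3: output 4; order=[2,3,4]; indeg=(1,0,0,0,0,1,2,2)
step 4: output 1; order=[2,3,4,1]; indeg=(1,0,0,0,0,0,1,1)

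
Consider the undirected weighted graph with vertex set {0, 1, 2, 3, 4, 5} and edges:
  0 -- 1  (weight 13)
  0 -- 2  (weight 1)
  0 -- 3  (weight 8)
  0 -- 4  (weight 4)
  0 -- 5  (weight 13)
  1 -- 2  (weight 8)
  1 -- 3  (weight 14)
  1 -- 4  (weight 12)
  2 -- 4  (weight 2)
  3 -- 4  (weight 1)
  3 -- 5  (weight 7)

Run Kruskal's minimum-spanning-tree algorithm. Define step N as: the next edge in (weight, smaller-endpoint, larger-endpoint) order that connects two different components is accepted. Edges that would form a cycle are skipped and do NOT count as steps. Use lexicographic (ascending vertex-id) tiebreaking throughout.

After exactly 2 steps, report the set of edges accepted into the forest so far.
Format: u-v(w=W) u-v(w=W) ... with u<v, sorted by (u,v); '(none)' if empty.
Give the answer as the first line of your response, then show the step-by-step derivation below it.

0-2(w=1) 3-4(w=1)

step 1: add edge 0-2 (w=1); MST = {0-2(w=1)}
step 2: add edge 3-4 (w=1); MST = {0-2(w=1) 3-4(w=1)}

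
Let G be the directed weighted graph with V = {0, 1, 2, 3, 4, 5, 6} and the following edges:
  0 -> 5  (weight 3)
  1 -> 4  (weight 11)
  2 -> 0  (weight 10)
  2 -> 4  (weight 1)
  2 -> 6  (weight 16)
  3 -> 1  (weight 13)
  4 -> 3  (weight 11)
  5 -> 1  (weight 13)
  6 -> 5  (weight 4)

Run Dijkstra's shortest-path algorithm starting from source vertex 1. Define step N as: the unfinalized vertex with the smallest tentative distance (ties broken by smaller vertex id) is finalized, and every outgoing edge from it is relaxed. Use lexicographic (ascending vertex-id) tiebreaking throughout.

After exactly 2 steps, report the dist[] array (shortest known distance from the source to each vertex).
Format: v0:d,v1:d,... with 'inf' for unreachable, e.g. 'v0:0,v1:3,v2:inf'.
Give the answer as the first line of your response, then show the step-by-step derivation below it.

v0:inf,v1:0,v2:inf,v3:22,v4:11,v5:inf,v6:inf

step 1: dist = v0:inf,v1:0,v2:inf,v3:inf,v4:11,v5:inf,v6:inf
step 2: dist = v0:inf,v1:0,v2:inf,v3:22,v4:11,v5:inf,v6:inf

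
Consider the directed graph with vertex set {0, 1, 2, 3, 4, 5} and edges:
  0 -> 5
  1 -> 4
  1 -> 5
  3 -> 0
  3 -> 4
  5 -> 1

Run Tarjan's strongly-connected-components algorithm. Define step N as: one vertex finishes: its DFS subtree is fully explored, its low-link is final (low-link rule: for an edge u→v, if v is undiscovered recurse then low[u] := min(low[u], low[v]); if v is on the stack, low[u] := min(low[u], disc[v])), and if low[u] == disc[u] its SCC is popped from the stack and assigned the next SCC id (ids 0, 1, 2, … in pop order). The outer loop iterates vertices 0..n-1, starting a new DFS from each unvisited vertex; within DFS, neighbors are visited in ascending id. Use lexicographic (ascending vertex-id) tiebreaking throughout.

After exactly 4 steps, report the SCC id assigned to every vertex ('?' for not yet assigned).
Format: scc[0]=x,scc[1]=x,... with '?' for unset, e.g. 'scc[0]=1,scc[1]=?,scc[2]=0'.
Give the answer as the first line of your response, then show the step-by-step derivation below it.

scc[0]=2,scc[1]=1,scc[2]=?,scc[3]=?,scc[4]=0,scc[5]=1

step 1: low=(low[0]=0,low[1]=2,low[2]=?,low[3]=?,low[4]=3,low[5]=1); scc=(scc[0]=?,scc[1]=?,scc[2]=?,scc[3]=?,scc[4]=0,scc[5]=?)
step 2: low=(low[0]=0,low[1]=1,low[2]=?,low[3]=?,low[4]=3,low[5]=1); scc=(scc[0]=?,scc[1]=?,scc[2]=?,scc[3]=?,scc[4]=0,scc[5]=?)
step 3: low=(low[0]=0,low[1]=1,low[2]=?,low[3]=?,low[4]=3,low[5]=1); scc=(scc[0]=?,scc[1]=1,scc[2]=?,scc[3]=?,scc[4]=0,scc[5]=1)
step 4: low=(low[0]=0,low[1]=1,low[2]=?,low[3]=?,low[4]=3,low[5]=1); scc=(scc[0]=2,scc[1]=1,scc[2]=?,scc[3]=?,scc[4]=0,scc[5]=1)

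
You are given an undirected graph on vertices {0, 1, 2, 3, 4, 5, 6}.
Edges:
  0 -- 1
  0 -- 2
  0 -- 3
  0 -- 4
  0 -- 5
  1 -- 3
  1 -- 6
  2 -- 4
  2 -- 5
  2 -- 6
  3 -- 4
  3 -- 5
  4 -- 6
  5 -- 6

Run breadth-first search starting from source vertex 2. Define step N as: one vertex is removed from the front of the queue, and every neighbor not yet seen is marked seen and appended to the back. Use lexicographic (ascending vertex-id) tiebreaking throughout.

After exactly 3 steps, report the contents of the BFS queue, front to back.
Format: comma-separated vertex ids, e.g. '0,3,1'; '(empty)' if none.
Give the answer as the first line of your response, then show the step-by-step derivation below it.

5,6,1,3

step 1: dequeue 2; queue=[0,4,5,6]; order=2
step 2: dequeue 0; queue=[4,5,6,1,3]; order=2,0
step 3: dequeue 4; queue=[5,6,1,3]; order=2,0,4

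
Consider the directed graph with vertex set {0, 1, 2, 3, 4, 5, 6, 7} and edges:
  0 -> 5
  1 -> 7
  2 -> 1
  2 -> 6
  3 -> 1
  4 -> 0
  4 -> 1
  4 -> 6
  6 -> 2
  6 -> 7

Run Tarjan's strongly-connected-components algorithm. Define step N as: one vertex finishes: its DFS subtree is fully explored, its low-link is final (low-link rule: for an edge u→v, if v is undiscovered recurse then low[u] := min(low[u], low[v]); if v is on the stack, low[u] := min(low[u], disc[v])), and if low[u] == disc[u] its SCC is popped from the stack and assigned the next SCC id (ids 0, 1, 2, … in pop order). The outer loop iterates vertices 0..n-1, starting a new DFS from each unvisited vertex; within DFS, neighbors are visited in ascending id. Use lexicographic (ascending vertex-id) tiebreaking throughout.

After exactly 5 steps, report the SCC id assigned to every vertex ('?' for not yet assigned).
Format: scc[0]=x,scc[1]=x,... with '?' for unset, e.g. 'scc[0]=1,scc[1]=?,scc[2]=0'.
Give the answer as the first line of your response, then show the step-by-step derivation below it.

scc[0]=1,scc[1]=3,scc[2]=?,scc[3]=?,scc[4]=?,scc[5]=0,scc[6]=?,scc[7]=2

step 1: low=(low[0]=0,low[1]=?,low[2]=?,low[3]=?,low[4]=?,low[5]=1,low[6]=?,low[7]=?); scc=(scc[0]=?,scc[1]=?,scc[2]=?,scc[3]=?,scc[4]=?,scc[5]=0,scc[6]=?,scc[7]=?)
step 2: low=(low[0]=0,low[1]=?,low[2]=?,low[3]=?,low[4]=?,low[5]=1,low[6]=?,low[7]=?); scc=(scc[0]=1,scc[1]=?,scc[2]=?,scc[3]=?,scc[4]=?,scc[5]=0,scc[6]=?,scc[7]=?)
step 3: low=(low[0]=0,low[1]=2,low[2]=?,low[3]=?,low[4]=?,low[5]=1,low[6]=?,low[7]=3); scc=(scc[0]=1,scc[1]=?,scc[2]=?,scc[3]=?,scc[4]=?,scc[5]=0,scc[6]=?,scc[7]=2)
step 4: low=(low[0]=0,low[1]=2,low[2]=?,low[3]=?,low[4]=?,low[5]=1,low[6]=?,low[7]=3); scc=(scc[0]=1,scc[1]=3,scc[2]=?,scc[3]=?,scc[4]=?,scc[5]=0,scc[6]=?,scc[7]=2)
step 5: low=(low[0]=0,low[1]=2,low[2]=4,low[3]=?,low[4]=?,low[5]=1,low[6]=4,low[7]=3); scc=(scc[0]=1,scc[1]=3,scc[2]=?,scc[3]=?,scc[4]=?,scc[5]=0,scc[6]=?,scc[7]=2)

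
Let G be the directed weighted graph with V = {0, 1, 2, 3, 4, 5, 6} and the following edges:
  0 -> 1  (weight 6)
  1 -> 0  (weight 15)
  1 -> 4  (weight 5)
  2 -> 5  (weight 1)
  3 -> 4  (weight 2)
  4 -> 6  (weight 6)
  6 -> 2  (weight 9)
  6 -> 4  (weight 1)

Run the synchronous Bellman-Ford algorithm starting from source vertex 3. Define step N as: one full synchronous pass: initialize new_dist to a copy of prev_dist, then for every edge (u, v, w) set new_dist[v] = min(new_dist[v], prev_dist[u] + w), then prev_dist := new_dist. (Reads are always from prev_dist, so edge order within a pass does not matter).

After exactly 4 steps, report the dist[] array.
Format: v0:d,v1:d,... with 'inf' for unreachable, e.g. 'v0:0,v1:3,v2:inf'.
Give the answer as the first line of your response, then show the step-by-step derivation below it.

v0:inf,v1:inf,v2:17,v3:0,v4:2,v5:18,v6:8

step 1: dist = v0:inf,v1:inf,v2:inf,v3:0,v4:2,v5:inf,v6:inf
step 2: dist = v0:inf,v1:inf,v2:inf,v3:0,v4:2,v5:inf,v6:8
step 3: dist = v0:inf,v1:inf,v2:17,v3:0,v4:2,v5:inf,v6:8
step 4: dist = v0:inf,v1:inf,v2:17,v3:0,v4:2,v5:18,v6:8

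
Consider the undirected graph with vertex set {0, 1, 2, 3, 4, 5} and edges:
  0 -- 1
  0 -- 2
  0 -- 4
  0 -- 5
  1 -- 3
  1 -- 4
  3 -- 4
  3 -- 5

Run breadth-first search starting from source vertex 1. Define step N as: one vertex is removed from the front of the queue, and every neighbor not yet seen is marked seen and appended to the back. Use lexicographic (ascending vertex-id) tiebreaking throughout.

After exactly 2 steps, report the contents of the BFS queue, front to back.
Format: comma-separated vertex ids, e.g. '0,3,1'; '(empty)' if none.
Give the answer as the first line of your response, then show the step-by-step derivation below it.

3,4,2,5

step 1: dequeue 1; queue=[0,3,4]; order=1
step 2: dequeue 0; queue=[3,4,2,5]; order=1,0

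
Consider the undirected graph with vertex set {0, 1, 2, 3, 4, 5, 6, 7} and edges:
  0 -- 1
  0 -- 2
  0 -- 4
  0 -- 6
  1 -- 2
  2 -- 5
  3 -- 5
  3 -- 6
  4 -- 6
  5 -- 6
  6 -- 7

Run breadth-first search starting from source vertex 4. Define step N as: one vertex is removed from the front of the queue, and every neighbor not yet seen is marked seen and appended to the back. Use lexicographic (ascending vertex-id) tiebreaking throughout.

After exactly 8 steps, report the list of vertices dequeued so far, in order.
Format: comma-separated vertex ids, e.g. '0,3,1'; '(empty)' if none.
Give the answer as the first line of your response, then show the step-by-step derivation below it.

4,0,6,1,2,3,5,7

step 1: dequeue 4; queue=[0,6]; order=4
step 2: dequeue 0; queue=[6,1,2]; order=4,0
step 3: dequeue 6; queue=[1,2,3,5,7]; order=4,0,6
step 4: dequeue 1; queue=[2,3,5,7]; order=4,0,6,1
step 5: dequeue 2; queue=[3,5,7]; order=4,0,6,1,2
step 6: dequeue 3; queue=[5,7]; order=4,0,6,1,2,3
step 7: dequeue 5; queue=[7]; order=4,0,6,1,2,3,5
step 8: dequeue 7; queue=[(empty)]; order=4,0,6,1,2,3,5,7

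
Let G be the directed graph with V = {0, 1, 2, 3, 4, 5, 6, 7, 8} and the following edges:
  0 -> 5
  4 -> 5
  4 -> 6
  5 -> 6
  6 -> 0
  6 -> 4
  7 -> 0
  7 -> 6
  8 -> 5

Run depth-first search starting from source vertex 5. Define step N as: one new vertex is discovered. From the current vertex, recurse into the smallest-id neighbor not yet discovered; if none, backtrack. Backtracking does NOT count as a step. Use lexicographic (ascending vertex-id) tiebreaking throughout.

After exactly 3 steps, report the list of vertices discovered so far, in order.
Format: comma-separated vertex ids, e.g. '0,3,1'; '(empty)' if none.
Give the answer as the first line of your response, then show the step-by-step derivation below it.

5,6,0

step 1: discover 5; path=5; order=5
step 2: discover 6; path=5>6; order=5,6
step 3: discover 0; path=5>6>0; order=5,6,0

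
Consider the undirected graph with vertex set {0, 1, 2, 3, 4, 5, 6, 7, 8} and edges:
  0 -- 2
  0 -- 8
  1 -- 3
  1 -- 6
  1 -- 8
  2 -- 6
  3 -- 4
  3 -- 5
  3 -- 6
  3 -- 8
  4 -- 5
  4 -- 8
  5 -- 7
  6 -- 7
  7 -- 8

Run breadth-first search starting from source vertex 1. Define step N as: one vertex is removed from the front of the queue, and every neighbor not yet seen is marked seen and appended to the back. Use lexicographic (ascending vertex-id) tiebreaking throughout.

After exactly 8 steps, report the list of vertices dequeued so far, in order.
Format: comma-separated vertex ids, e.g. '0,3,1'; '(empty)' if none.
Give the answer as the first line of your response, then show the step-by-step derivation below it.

1,3,6,8,4,5,2,7

step 1: dequeue 1; queue=[3,6,8]; order=1
step 2: dequeue 3; queue=[6,8,4,5]; order=1,3
step 3: dequeue 6; queue=[8,4,5,2,7]; order=1,3,6
step 4: dequeue 8; queue=[4,5,2,7,0]; order=1,3,6,8
step 5: dequeue 4; queue=[5,2,7,0]; order=1,3,6,8,4
step 6: dequeue 5; queue=[2,7,0]; order=1,3,6,8,4,5
step 7: dequeue 2; queue=[7,0]; order=1,3,6,8,4,5,2
step 8: dequeue 7; queue=[0]; order=1,3,6,8,4,5,2,7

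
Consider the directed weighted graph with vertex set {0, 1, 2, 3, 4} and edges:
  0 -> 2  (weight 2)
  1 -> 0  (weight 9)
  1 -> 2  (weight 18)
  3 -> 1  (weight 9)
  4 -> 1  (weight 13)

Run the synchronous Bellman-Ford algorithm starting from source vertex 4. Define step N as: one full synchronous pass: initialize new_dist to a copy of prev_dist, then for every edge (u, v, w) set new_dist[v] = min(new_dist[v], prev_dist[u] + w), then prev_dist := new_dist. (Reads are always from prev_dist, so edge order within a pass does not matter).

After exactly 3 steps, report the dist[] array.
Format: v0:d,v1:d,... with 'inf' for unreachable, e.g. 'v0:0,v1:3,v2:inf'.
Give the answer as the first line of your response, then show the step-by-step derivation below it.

v0:22,v1:13,v2:24,v3:inf,v4:0

step 1: dist = v0:inf,v1:13,v2:inf,v3:inf,v4:0
step 2: dist = v0:22,v1:13,v2:31,v3:inf,v4:0
step 3: dist = v0:22,v1:13,v2:24,v3:inf,v4:0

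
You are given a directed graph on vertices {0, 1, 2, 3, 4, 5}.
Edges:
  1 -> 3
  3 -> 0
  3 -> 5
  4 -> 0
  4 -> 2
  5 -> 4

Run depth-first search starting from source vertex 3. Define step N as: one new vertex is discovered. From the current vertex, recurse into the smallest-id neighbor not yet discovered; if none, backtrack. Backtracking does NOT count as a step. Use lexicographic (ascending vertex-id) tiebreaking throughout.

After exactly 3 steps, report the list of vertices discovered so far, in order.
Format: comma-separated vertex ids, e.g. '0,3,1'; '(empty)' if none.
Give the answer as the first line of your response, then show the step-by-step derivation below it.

3,0,5

step 1: discover 3; path=3; order=3
step 2: discover 0; path=3>0; order=3,0
step 3: discover 5; path=3>5; order=3,0,5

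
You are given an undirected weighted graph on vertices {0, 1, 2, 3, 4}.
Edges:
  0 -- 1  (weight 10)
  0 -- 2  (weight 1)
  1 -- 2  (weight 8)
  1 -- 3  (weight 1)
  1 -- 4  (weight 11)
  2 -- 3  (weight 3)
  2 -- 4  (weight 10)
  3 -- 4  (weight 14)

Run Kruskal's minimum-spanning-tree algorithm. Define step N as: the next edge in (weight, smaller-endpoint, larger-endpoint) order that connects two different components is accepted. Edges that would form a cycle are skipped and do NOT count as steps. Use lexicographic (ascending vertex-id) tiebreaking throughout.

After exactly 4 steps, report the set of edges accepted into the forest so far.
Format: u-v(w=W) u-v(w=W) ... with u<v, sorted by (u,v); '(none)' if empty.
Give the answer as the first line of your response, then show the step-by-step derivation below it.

0-2(w=1) 1-3(w=1) 2-3(w=3) 2-4(w=10)

step 1: add edge 0-2 (w=1); MST = {0-2(w=1)}
step 2: add edge 1-3 (w=1); MST = {0-2(w=1) 1-3(w=1)}
step 3: add edge 2-3 (w=3); MST = {0-2(w=1) 1-3(w=1) 2-3(w=3)}
step 4: add edge 2-4 (w=10); MST = {0-2(w=1) 1-3(w=1) 2-3(w=3) 2-4(w=10)}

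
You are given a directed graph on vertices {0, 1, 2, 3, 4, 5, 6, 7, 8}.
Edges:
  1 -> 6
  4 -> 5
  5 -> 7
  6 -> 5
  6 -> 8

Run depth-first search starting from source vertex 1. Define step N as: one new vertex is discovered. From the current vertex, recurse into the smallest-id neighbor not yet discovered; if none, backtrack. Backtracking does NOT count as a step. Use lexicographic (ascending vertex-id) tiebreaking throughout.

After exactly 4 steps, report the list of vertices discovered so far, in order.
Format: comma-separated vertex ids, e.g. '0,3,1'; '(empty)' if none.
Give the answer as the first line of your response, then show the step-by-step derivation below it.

1,6,5,7

step 1: discover 1; path=1; order=1
step 2: discover 6; path=1>6; order=1,6
step 3: discover 5; path=1>6>5; order=1,6,5
step 4: discover 7; path=1>6>5>7; order=1,6,5,7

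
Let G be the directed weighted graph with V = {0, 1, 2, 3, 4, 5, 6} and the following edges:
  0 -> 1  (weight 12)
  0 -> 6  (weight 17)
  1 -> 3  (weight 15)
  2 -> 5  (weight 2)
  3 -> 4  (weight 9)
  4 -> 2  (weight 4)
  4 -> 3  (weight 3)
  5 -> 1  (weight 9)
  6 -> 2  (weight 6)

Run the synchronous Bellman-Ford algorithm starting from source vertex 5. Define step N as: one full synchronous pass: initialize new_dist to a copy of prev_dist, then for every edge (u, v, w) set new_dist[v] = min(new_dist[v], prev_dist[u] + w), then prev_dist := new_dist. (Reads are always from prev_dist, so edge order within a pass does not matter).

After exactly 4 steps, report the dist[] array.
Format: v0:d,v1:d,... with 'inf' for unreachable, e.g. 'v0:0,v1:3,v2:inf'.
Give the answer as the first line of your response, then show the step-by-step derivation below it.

v0:inf,v1:9,v2:37,v3:24,v4:33,v5:0,v6:inf

step 1: dist = v0:inf,v1:9,v2:inf,v3:inf,v4:inf,v5:0,v6:inf
step 2: dist = v0:inf,v1:9,v2:inf,v3:24,v4:inf,v5:0,v6:inf
step 3: dist = v0:inf,v1:9,v2:inf,v3:24,v4:33,v5:0,v6:inf
step 4: dist = v0:inf,v1:9,v2:37,v3:24,v4:33,v5:0,v6:inf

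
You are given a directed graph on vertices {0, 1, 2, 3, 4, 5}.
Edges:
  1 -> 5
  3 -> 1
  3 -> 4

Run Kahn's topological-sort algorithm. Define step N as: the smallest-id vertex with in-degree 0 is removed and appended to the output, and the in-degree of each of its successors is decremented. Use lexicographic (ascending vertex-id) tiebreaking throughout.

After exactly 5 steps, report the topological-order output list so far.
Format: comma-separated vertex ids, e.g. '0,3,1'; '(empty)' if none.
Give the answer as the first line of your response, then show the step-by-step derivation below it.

0,2,3,1,4

step 1: output 0; order=[0]; indeg=(0,1,0,0,1,1)
step 2: output 2; order=[0,2]; indeg=(0,1,0,0,1,1)
step 3: output 3; order=[0,2,3]; indeg=(0,0,0,0,0,1)
step 4: output 1; order=[0,2,3,1]; indeg=(0,0,0,0,0,0)
step 5: output 4; order=[0,2,3,1,4]; indeg=(0,0,0,0,0,0)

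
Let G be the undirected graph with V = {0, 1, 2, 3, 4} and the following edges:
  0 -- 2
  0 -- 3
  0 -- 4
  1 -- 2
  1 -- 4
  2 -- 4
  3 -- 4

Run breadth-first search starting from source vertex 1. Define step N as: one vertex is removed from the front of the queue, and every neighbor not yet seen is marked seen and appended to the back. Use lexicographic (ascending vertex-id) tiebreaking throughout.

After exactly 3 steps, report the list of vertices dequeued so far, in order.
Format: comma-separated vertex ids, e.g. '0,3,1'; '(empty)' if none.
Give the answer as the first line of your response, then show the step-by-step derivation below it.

1,2,4

step 1: dequeue 1; queue=[2,4]; order=1
step 2: dequeue 2; queue=[4,0]; order=1,2
step 3: dequeue 4; queue=[0,3]; order=1,2,4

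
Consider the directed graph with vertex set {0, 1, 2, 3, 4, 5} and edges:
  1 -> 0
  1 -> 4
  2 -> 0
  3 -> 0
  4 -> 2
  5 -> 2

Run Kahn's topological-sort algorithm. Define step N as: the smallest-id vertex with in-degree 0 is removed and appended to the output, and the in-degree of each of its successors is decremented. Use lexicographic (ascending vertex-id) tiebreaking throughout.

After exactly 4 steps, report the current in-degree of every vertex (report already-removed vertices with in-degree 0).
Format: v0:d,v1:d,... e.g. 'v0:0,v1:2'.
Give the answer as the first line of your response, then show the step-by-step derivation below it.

v0:1,v1:0,v2:0,v3:0,v4:0,v5:0

step 1: output 1; order=[1]; indeg=(2,0,2,0,0,0)
step 2: output 3; order=[1,3]; indeg=(1,0,2,0,0,0)
step 3: output 4; order=[1,3,4]; indeg=(1,0,1,0,0,0)
step 4: output 5; order=[1,3,4,5]; indeg=(1,0,0,0,0,0)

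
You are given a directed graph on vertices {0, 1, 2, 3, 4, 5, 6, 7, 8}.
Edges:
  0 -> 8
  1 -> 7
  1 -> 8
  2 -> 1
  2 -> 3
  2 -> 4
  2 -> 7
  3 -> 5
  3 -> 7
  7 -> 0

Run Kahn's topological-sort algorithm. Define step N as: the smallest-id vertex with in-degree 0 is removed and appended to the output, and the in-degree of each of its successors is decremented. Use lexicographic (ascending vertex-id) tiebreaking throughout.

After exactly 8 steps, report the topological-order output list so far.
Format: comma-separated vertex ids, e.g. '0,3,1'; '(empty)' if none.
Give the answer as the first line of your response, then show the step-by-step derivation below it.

2,1,3,4,5,6,7,0

step 1: output 2; order=[2]; indeg=(1,0,0,0,0,1,0,2,2)
step 2: output 1; order=[2,1]; indeg=(1,0,0,0,0,1,0,1,1)
step 3: output 3; order=[2,1,3]; indeg=(1,0,0,0,0,0,0,0,1)
step 4: output 4; order=[2,1,3,4]; indeg=(1,0,0,0,0,0,0,0,1)
step 5: output 5; order=[2,1,3,4,5]; indeg=(1,0,0,0,0,0,0,0,1)
step 6: output 6; order=[2,1,3,4,5,6]; indeg=(1,0,0,0,0,0,0,0,1)
step 7: output 7; order=[2,1,3,4,5,6,7]; indeg=(0,0,0,0,0,0,0,0,1)
step 8: output 0; order=[2,1,3,4,5,6,7,0]; indeg=(0,0,0,0,0,0,0,0,0)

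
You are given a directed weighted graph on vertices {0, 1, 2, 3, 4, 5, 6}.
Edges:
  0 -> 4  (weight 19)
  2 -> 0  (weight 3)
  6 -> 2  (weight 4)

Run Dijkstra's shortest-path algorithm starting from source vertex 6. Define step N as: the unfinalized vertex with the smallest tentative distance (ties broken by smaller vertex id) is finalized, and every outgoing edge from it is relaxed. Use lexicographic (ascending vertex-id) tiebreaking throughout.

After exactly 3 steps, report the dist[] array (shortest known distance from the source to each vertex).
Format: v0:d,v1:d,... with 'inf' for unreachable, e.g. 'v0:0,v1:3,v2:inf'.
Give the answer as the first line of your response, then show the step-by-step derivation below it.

v0:7,v1:inf,v2:4,v3:inf,v4:26,v5:inf,v6:0

step 1: dist = v0:inf,v1:inf,v2:4,v3:inf,v4:inf,v5:inf,v6:0
step 2: dist = v0:7,v1:inf,v2:4,v3:inf,v4:inf,v5:inf,v6:0
step 3: dist = v0:7,v1:inf,v2:4,v3:inf,v4:26,v5:inf,v6:0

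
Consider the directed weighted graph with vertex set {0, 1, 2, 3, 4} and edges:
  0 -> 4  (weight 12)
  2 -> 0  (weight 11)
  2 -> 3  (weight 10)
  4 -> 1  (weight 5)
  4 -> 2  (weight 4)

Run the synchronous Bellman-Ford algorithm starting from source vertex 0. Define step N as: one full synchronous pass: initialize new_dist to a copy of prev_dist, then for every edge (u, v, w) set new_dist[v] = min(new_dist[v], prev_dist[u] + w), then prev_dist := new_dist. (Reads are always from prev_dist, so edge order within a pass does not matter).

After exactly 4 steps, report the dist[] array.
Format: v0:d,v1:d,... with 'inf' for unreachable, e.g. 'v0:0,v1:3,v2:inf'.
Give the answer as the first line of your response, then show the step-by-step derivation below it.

v0:0,v1:17,v2:16,v3:26,v4:12

step 1: dist = v0:0,v1:inf,v2:inf,v3:inf,v4:12
step 2: dist = v0:0,v1:17,v2:16,v3:inf,v4:12
step 3: dist = v0:0,v1:17,v2:16,v3:26,v4:12
step 4: dist = v0:0,v1:17,v2:16,v3:26,v4:12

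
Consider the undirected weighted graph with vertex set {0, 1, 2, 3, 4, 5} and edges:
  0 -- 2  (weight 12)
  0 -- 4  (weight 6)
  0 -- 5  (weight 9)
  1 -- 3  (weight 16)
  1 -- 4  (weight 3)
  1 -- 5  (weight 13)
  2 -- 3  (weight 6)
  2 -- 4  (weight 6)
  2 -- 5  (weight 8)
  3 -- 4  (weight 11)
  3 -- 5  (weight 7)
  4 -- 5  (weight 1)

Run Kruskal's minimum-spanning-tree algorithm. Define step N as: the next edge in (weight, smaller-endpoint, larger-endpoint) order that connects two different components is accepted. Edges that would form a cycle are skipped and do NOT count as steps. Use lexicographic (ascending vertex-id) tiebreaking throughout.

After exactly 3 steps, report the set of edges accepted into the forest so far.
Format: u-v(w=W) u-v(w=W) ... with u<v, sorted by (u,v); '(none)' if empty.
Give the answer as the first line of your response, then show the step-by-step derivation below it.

0-4(w=6) 1-4(w=3) 4-5(w=1)

step 1: add edge 4-5 (w=1); MST = {4-5(w=1)}
step 2: add edge 1-4 (w=3); MST = {1-4(w=3) 4-5(w=1)}
step 3: add edge 0-4 (w=6); MST = {0-4(w=6) 1-4(w=3) 4-5(w=1)}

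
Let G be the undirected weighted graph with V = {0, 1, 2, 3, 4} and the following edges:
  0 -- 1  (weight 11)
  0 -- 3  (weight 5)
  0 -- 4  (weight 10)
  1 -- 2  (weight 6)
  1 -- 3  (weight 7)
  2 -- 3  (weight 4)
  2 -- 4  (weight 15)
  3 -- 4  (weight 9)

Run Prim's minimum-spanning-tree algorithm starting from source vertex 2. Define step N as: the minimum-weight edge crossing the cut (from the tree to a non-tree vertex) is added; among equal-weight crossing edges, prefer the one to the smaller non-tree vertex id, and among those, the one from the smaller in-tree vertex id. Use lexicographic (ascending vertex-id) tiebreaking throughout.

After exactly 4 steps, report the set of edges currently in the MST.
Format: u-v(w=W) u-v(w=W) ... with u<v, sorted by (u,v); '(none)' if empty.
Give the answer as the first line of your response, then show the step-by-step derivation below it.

0-3(w=5) 1-2(w=6) 2-3(w=4) 3-4(w=9)

step 1: add edge 2-3 (w=4); MST = {2-3(w=4)}
step 2: add edge 0-3 (w=5); MST = {0-3(w=5) 2-3(w=4)}
step 3: add edge 1-2 (w=6); MST = {0-3(w=5) 1-2(w=6) 2-3(w=4)}
step 4: add edge 3-4 (w=9); MST = {0-3(w=5) 1-2(w=6) 2-3(w=4) 3-4(w=9)}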